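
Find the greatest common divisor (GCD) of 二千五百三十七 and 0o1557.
Convert 二千五百三十七 (Chinese numeral) → 2×1000 + 5×100 + 3×10 + 7 = 2537 (decimal)
Convert 0o1557 (octal) → 1×512 + 5×64 + 5×8 + 7 = 879 (decimal)
Compute gcd(2537, 879) = 1
1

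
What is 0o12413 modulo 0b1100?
Convert 0o12413 (octal) → 1×4096 + 2×512 + 4×64 + 1×8 + 3 = 5387 (decimal)
Convert 0b1100 (binary) → 8 + 4 = 12 (decimal)
Compute 5387 mod 12 = 11
11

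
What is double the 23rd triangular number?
The 23rd triangular number = 23×24/2 = 276
Compute 276 × 2 = 552
552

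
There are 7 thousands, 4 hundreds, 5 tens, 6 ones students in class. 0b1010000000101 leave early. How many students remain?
Convert 7 thousands, 4 hundreds, 5 tens, 6 ones (place-value notation) → 7×1000 + 4×100 + 5×10 + 6 = 7456 (decimal)
Convert 0b1010000000101 (binary) → 4096 + 1024 + 4 + 1 = 5125 (decimal)
Compute 7456 - 5125 = 2331
2331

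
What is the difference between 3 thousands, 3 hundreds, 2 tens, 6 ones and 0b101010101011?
Convert 3 thousands, 3 hundreds, 2 tens, 6 ones (place-value notation) → 3×1000 + 3×100 + 2×10 + 6 = 3326 (decimal)
Convert 0b101010101011 (binary) → 2048 + 512 + 128 + 32 + 8 + 2 + 1 = 2731 (decimal)
Difference: |3326 - 2731| = 595
595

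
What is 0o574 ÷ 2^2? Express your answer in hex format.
Convert 0o574 (octal) → 5×64 + 7×8 + 4 = 380 (decimal)
Convert 2^2 (power) → 4 (decimal)
Compute 380 ÷ 4 = 95
Convert 95 (decimal) → 95 = 5×16 + 15 → 0x5F (hexadecimal)
0x5F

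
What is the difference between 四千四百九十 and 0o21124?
Convert 四千四百九十 (Chinese numeral) → 4×1000 + 4×100 + 9×10 = 4490 (decimal)
Convert 0o21124 (octal) → 2×4096 + 1×512 + 1×64 + 2×8 + 4 = 8788 (decimal)
Difference: |4490 - 8788| = 4298
4298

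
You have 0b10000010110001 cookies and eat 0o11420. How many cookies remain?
Convert 0b10000010110001 (binary) → 8192 + 128 + 32 + 16 + 1 = 8369 (decimal)
Convert 0o11420 (octal) → 1×4096 + 1×512 + 4×64 + 2×8 = 4880 (decimal)
Compute 8369 - 4880 = 3489
3489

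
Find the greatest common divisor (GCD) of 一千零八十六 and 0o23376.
Convert 一千零八十六 (Chinese numeral) → 1×1000 + 8×10 + 6 = 1086 (decimal)
Convert 0o23376 (octal) → 2×4096 + 3×512 + 3×64 + 7×8 + 6 = 9982 (decimal)
Compute gcd(1086, 9982) = 2
2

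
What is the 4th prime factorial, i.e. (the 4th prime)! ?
Convert the 4th prime (prime index) → 7 (decimal)
Compute 7! = 5040
5040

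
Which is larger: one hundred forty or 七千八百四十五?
Convert one hundred forty (English words) → 1×100 + 40 = 140 (decimal)
Convert 七千八百四十五 (Chinese numeral) → 7×1000 + 8×100 + 4×10 + 5 = 7845 (decimal)
Compare 140 vs 7845: larger = 7845
7845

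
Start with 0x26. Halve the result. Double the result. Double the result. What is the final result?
Convert 0x26 (hexadecimal) → 2×16 + 6 = 38 (decimal)
Start: 38
38 ÷ 2 = 19
19 × 2 = 38
38 × 2 = 76
76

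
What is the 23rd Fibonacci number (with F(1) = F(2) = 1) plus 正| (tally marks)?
The 23rd Fibonacci number (with F(1) = F(2) = 1) = 28657
Convert 正| (tally marks) → 5 + 1 = 6 (decimal)
Compute 28657 + 6 = 28663
28663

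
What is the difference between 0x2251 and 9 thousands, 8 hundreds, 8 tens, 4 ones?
Convert 0x2251 (hexadecimal) → 2×4096 + 2×256 + 5×16 + 1 = 8785 (decimal)
Convert 9 thousands, 8 hundreds, 8 tens, 4 ones (place-value notation) → 9×1000 + 8×100 + 8×10 + 4 = 9884 (decimal)
Difference: |8785 - 9884| = 1099
1099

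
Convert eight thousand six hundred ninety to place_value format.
Convert eight thousand six hundred ninety (English words) → 8×1000 + 6×100 + 90 = 8690 (decimal)
Convert 8690 (decimal) → 8690 = 8×1000 + 6×100 + 9×10 → 8 thousands, 6 hundreds, 9 tens (place-value notation)
8 thousands, 6 hundreds, 9 tens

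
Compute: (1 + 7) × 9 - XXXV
Convert XXXV (Roman numeral) → 10 + 10 + 10 + 5 = 35 (decimal)
Expression in decimal: (1 + 7) × 9 - 35
Parentheses first: 1 + 7 = 8
Multiply: 8 × 9 = 72
Subtract: 72 - 35 = 37
37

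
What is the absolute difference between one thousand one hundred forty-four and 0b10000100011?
Convert one thousand one hundred forty-four (English words) → 1×1000 + 1×100 + 44 = 1144 (decimal)
Convert 0b10000100011 (binary) → 1024 + 32 + 2 + 1 = 1059 (decimal)
Compute |1144 - 1059| = 85
85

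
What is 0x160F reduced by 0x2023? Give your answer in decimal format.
Convert 0x160F (hexadecimal) → 1×4096 + 6×256 + 15 = 5647 (decimal)
Convert 0x2023 (hexadecimal) → 2×4096 + 2×16 + 3 = 8227 (decimal)
Compute 5647 - 8227 = -2580
-2580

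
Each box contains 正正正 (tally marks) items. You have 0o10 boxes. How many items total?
Convert 正正正 (tally marks) → 5 + 5 + 5 = 15 (decimal)
Convert 0o10 (octal) → 1×8 = 8 (decimal)
Compute 15 × 8 = 120
120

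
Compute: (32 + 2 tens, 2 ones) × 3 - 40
Convert 2 tens, 2 ones (place-value notation) → 2×10 + 2 = 22 (decimal)
Expression in decimal: (32 + 22) × 3 - 40
Parentheses first: 32 + 22 = 54
Multiply: 54 × 3 = 162
Subtract: 162 - 40 = 122
122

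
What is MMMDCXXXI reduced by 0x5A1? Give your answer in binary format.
Convert MMMDCXXXI (Roman numeral) → 1000 + 1000 + 1000 + 500 + 100 + 10 + 10 + 10 + 1 = 3631 (decimal)
Convert 0x5A1 (hexadecimal) → 5×256 + 10×16 + 1 = 1441 (decimal)
Compute 3631 - 1441 = 2190
Convert 2190 (decimal) → 2190 = 2048 + 128 + 8 + 4 + 2 → 0b100010001110 (binary)
0b100010001110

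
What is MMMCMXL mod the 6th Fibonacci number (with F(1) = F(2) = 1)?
Convert MMMCMXL (Roman numeral) → 1000 + 1000 + 1000 + 900 + 40 = 3940 (decimal)
Convert the 6th Fibonacci number (with F(1) = F(2) = 1) (Fibonacci index) → 1, 1, 2, 3, 5, 8 → 8 (decimal)
Compute 3940 mod 8 = 4
4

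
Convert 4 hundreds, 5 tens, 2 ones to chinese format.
Convert 4 hundreds, 5 tens, 2 ones (place-value notation) → 4×100 + 5×10 + 2 = 452 (decimal)
Convert 452 (decimal) → 452 = 4×100 + 5×10 + 2 → 四百五十二 (Chinese numeral)
四百五十二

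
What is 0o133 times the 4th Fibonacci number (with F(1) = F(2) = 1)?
Convert 0o133 (octal) → 1×64 + 3×8 + 3 = 91 (decimal)
Convert the 4th Fibonacci number (with F(1) = F(2) = 1) (Fibonacci index) → 1, 1, 2, 3 → 3 (decimal)
Compute 91 × 3 = 273
273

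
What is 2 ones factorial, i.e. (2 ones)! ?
Convert 2 ones (place-value notation) → 2 (decimal)
Compute 2! = 2
2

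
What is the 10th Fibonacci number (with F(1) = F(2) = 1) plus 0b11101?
The 10th Fibonacci number (with F(1) = F(2) = 1): 1, 1, 2, 3, 5, 8, 13, 21, 34, 55 → 55
Convert 0b11101 (binary) → 16 + 8 + 4 + 1 = 29 (decimal)
Compute 55 + 29 = 84
84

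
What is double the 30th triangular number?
The 30th triangular number = 30×31/2 = 465
Compute 465 × 2 = 930
930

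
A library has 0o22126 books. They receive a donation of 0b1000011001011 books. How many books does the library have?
Convert 0o22126 (octal) → 2×4096 + 2×512 + 1×64 + 2×8 + 6 = 9302 (decimal)
Convert 0b1000011001011 (binary) → 4096 + 128 + 64 + 8 + 2 + 1 = 4299 (decimal)
Compute 9302 + 4299 = 13601
13601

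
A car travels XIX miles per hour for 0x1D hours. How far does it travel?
Convert XIX (Roman numeral) → 10 + 9 = 19 (decimal)
Convert 0x1D (hexadecimal) → 1×16 + 13 = 29 (decimal)
Compute 19 × 29 = 551
551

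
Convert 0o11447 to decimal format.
Convert 0o11447 (octal) → 1×4096 + 1×512 + 4×64 + 4×8 + 7 = 4903 (decimal)
4903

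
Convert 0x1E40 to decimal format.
Convert 0x1E40 (hexadecimal) → 1×4096 + 14×256 + 4×16 = 7744 (decimal)
7744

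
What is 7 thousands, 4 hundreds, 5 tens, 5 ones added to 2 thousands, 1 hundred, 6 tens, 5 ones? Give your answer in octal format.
Convert 7 thousands, 4 hundreds, 5 tens, 5 ones (place-value notation) → 7×1000 + 4×100 + 5×10 + 5 = 7455 (decimal)
Convert 2 thousands, 1 hundred, 6 tens, 5 ones (place-value notation) → 2×1000 + 1×100 + 6×10 + 5 = 2165 (decimal)
Compute 7455 + 2165 = 9620
Convert 9620 (decimal) → 9620 = 2×4096 + 2×512 + 6×64 + 2×8 + 4 → 0o22624 (octal)
0o22624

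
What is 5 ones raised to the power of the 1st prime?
Convert 5 ones (place-value notation) → 5 (decimal)
Convert the 1st prime (prime index) → 2 (decimal)
Compute 5 ^ 2 = 25
25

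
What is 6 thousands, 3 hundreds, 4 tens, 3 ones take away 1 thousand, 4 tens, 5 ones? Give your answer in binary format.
Convert 6 thousands, 3 hundreds, 4 tens, 3 ones (place-value notation) → 6×1000 + 3×100 + 4×10 + 3 = 6343 (decimal)
Convert 1 thousand, 4 tens, 5 ones (place-value notation) → 1×1000 + 4×10 + 5 = 1045 (decimal)
Compute 6343 - 1045 = 5298
Convert 5298 (decimal) → 5298 = 4096 + 1024 + 128 + 32 + 16 + 2 → 0b1010010110010 (binary)
0b1010010110010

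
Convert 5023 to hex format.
Convert 5023 (decimal) → 5023 = 1×4096 + 3×256 + 9×16 + 15 → 0x139F (hexadecimal)
0x139F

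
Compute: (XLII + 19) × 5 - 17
Convert XLII (Roman numeral) → 40 + 1 + 1 = 42 (decimal)
Expression in decimal: (42 + 19) × 5 - 17
Parentheses first: 42 + 19 = 61
Multiply: 61 × 5 = 305
Subtract: 305 - 17 = 288
288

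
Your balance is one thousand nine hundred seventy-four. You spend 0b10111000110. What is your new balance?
Convert one thousand nine hundred seventy-four (English words) → 1×1000 + 9×100 + 74 = 1974 (decimal)
Convert 0b10111000110 (binary) → 1024 + 256 + 128 + 64 + 4 + 2 = 1478 (decimal)
Compute 1974 - 1478 = 496
496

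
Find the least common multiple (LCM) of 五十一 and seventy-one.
Convert 五十一 (Chinese numeral) → 5×10 + 1 = 51 (decimal)
Convert seventy-one (English words) → 71 (decimal)
Compute lcm(51, 71) = 3621
3621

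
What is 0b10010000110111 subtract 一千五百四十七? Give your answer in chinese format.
Convert 0b10010000110111 (binary) → 8192 + 1024 + 32 + 16 + 4 + 2 + 1 = 9271 (decimal)
Convert 一千五百四十七 (Chinese numeral) → 1×1000 + 5×100 + 4×10 + 7 = 1547 (decimal)
Compute 9271 - 1547 = 7724
Convert 7724 (decimal) → 7724 = 7×1000 + 7×100 + 2×10 + 4 → 七千七百二十四 (Chinese numeral)
七千七百二十四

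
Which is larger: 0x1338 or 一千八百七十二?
Convert 0x1338 (hexadecimal) → 1×4096 + 3×256 + 3×16 + 8 = 4920 (decimal)
Convert 一千八百七十二 (Chinese numeral) → 1×1000 + 8×100 + 7×10 + 2 = 1872 (decimal)
Compare 4920 vs 1872: larger = 4920
4920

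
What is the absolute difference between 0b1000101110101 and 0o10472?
Convert 0b1000101110101 (binary) → 4096 + 256 + 64 + 32 + 16 + 4 + 1 = 4469 (decimal)
Convert 0o10472 (octal) → 1×4096 + 4×64 + 7×8 + 2 = 4410 (decimal)
Compute |4469 - 4410| = 59
59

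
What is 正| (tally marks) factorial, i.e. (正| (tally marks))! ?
Convert 正| (tally marks) → 5 + 1 = 6 (decimal)
Compute 6! = 720
720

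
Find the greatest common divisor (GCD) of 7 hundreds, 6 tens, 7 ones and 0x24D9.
Convert 7 hundreds, 6 tens, 7 ones (place-value notation) → 7×100 + 6×10 + 7 = 767 (decimal)
Convert 0x24D9 (hexadecimal) → 2×4096 + 4×256 + 13×16 + 9 = 9433 (decimal)
Compute gcd(767, 9433) = 1
1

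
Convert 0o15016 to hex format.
Convert 0o15016 (octal) → 1×4096 + 5×512 + 1×8 + 6 = 6670 (decimal)
Convert 6670 (decimal) → 6670 = 1×4096 + 10×256 + 14 → 0x1A0E (hexadecimal)
0x1A0E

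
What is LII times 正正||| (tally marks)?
Convert LII (Roman numeral) → 50 + 1 + 1 = 52 (decimal)
Convert 正正||| (tally marks) → 5 + 5 + 3 = 13 (decimal)
Compute 52 × 13 = 676
676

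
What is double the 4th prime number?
The 4th prime number = 7
Compute 7 × 2 = 14
14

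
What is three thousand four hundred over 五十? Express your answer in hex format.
Convert three thousand four hundred (English words) → 3×1000 + 4×100 = 3400 (decimal)
Convert 五十 (Chinese numeral) → 5×10 = 50 (decimal)
Compute 3400 ÷ 50 = 68
Convert 68 (decimal) → 68 = 4×16 + 4 → 0x44 (hexadecimal)
0x44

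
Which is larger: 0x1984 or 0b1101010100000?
Convert 0x1984 (hexadecimal) → 1×4096 + 9×256 + 8×16 + 4 = 6532 (decimal)
Convert 0b1101010100000 (binary) → 4096 + 2048 + 512 + 128 + 32 = 6816 (decimal)
Compare 6532 vs 6816: larger = 6816
6816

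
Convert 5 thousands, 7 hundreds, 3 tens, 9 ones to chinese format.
Convert 5 thousands, 7 hundreds, 3 tens, 9 ones (place-value notation) → 5×1000 + 7×100 + 3×10 + 9 = 5739 (decimal)
Convert 5739 (decimal) → 5739 = 5×1000 + 7×100 + 3×10 + 9 → 五千七百三十九 (Chinese numeral)
五千七百三十九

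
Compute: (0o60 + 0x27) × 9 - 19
Convert 0o60 (octal) → 6×8 = 48 (decimal)
Convert 0x27 (hexadecimal) → 2×16 + 7 = 39 (decimal)
Expression in decimal: (48 + 39) × 9 - 19
Parentheses first: 48 + 39 = 87
Multiply: 87 × 9 = 783
Subtract: 783 - 19 = 764
764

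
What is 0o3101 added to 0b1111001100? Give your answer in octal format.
Convert 0o3101 (octal) → 3×512 + 1×64 + 1 = 1601 (decimal)
Convert 0b1111001100 (binary) → 512 + 256 + 128 + 64 + 8 + 4 = 972 (decimal)
Compute 1601 + 972 = 2573
Convert 2573 (decimal) → 2573 = 5×512 + 1×8 + 5 → 0o5015 (octal)
0o5015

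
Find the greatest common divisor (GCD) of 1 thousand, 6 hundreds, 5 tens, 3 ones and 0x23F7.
Convert 1 thousand, 6 hundreds, 5 tens, 3 ones (place-value notation) → 1×1000 + 6×100 + 5×10 + 3 = 1653 (decimal)
Convert 0x23F7 (hexadecimal) → 2×4096 + 3×256 + 15×16 + 7 = 9207 (decimal)
Compute gcd(1653, 9207) = 3
3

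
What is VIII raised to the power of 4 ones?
Convert VIII (Roman numeral) → 5 + 1 + 1 + 1 = 8 (decimal)
Convert 4 ones (place-value notation) → 4 (decimal)
Compute 8 ^ 4 = 4096
4096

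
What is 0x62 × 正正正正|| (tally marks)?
Convert 0x62 (hexadecimal) → 6×16 + 2 = 98 (decimal)
Convert 正正正正|| (tally marks) → 5 + 5 + 5 + 5 + 2 = 22 (decimal)
Compute 98 × 22 = 2156
2156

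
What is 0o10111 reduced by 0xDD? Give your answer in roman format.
Convert 0o10111 (octal) → 1×4096 + 1×64 + 1×8 + 1 = 4169 (decimal)
Convert 0xDD (hexadecimal) → 13×16 + 13 = 221 (decimal)
Compute 4169 - 221 = 3948
Convert 3948 (decimal) → 3948 = 1000 + 1000 + 1000 + 900 + 40 + 5 + 1 + 1 + 1 → MMMCMXLVIII (Roman numeral)
MMMCMXLVIII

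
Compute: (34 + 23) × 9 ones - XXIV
Convert 9 ones (place-value notation) → 9 (decimal)
Convert XXIV (Roman numeral) → 10 + 10 + 4 = 24 (decimal)
Expression in decimal: (34 + 23) × 9 - 24
Parentheses first: 34 + 23 = 57
Multiply: 57 × 9 = 513
Subtract: 513 - 24 = 489
489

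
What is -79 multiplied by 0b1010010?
Convert 0b1010010 (binary) → 64 + 16 + 2 = 82 (decimal)
Compute -79 × 82 = -6478
-6478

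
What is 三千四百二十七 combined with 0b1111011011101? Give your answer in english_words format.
Convert 三千四百二十七 (Chinese numeral) → 3×1000 + 4×100 + 2×10 + 7 = 3427 (decimal)
Convert 0b1111011011101 (binary) → 4096 + 2048 + 1024 + 512 + 128 + 64 + 16 + 8 + 4 + 1 = 7901 (decimal)
Compute 3427 + 7901 = 11328
Convert 11328 (decimal) → 11328 = 11×1000 + 3×100 + 28 → eleven thousand three hundred twenty-eight (English words)
eleven thousand three hundred twenty-eight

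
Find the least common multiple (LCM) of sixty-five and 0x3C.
Convert sixty-five (English words) → 65 (decimal)
Convert 0x3C (hexadecimal) → 3×16 + 12 = 60 (decimal)
Compute lcm(65, 60) = 780
780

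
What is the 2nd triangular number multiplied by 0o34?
Convert the 2nd triangular number (triangular index) → 2×3/2 = 3 (decimal)
Convert 0o34 (octal) → 3×8 + 4 = 28 (decimal)
Compute 3 × 28 = 84
84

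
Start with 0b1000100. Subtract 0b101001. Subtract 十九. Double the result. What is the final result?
Convert 0b1000100 (binary) → 64 + 4 = 68 (decimal)
Start: 68
Convert 0b101001 (binary) → 32 + 8 + 1 = 41 (decimal)
68 - 41 = 27
Convert 十九 (Chinese numeral) → 1×10 + 9 = 19 (decimal)
27 - 19 = 8
8 × 2 = 16
16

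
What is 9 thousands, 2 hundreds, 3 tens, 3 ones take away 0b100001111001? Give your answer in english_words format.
Convert 9 thousands, 2 hundreds, 3 tens, 3 ones (place-value notation) → 9×1000 + 2×100 + 3×10 + 3 = 9233 (decimal)
Convert 0b100001111001 (binary) → 2048 + 64 + 32 + 16 + 8 + 1 = 2169 (decimal)
Compute 9233 - 2169 = 7064
Convert 7064 (decimal) → 7064 = 7×1000 + 64 → seven thousand sixty-four (English words)
seven thousand sixty-four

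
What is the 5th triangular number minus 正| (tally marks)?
The 5th triangular number = 5×6/2 = 15
Convert 正| (tally marks) → 5 + 1 = 6 (decimal)
Compute 15 - 6 = 9
9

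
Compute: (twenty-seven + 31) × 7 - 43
Convert twenty-seven (English words) → 27 (decimal)
Expression in decimal: (27 + 31) × 7 - 43
Parentheses first: 27 + 31 = 58
Multiply: 58 × 7 = 406
Subtract: 406 - 43 = 363
363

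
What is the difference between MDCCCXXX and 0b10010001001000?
Convert MDCCCXXX (Roman numeral) → 1000 + 500 + 100 + 100 + 100 + 10 + 10 + 10 = 1830 (decimal)
Convert 0b10010001001000 (binary) → 8192 + 1024 + 64 + 8 = 9288 (decimal)
Difference: |1830 - 9288| = 7458
7458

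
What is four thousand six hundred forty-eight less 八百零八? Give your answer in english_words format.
Convert four thousand six hundred forty-eight (English words) → 4×1000 + 6×100 + 48 = 4648 (decimal)
Convert 八百零八 (Chinese numeral) → 8×100 + 8 = 808 (decimal)
Compute 4648 - 808 = 3840
Convert 3840 (decimal) → 3840 = 3×1000 + 8×100 + 40 → three thousand eight hundred forty (English words)
three thousand eight hundred forty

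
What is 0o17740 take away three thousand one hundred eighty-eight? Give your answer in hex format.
Convert 0o17740 (octal) → 1×4096 + 7×512 + 7×64 + 4×8 = 8160 (decimal)
Convert three thousand one hundred eighty-eight (English words) → 3×1000 + 1×100 + 88 = 3188 (decimal)
Compute 8160 - 3188 = 4972
Convert 4972 (decimal) → 4972 = 1×4096 + 3×256 + 6×16 + 12 → 0x136C (hexadecimal)
0x136C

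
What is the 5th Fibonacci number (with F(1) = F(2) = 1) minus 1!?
The 5th Fibonacci number (with F(1) = F(2) = 1): 1, 1, 2, 3, 5 → 5
Convert 1! (factorial) → 1 (decimal)
Compute 5 - 1 = 4
4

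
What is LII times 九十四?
Convert LII (Roman numeral) → 50 + 1 + 1 = 52 (decimal)
Convert 九十四 (Chinese numeral) → 9×10 + 4 = 94 (decimal)
Compute 52 × 94 = 4888
4888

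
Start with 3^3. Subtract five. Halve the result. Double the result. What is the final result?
Convert 3^3 (power) → 27 (decimal)
Start: 27
Convert five (English words) → 5 (decimal)
27 - 5 = 22
22 ÷ 2 = 11
11 × 2 = 22
22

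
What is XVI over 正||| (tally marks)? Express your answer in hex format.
Convert XVI (Roman numeral) → 10 + 5 + 1 = 16 (decimal)
Convert 正||| (tally marks) → 5 + 3 = 8 (decimal)
Compute 16 ÷ 8 = 2
Convert 2 (decimal) → 0x2 (hexadecimal)
0x2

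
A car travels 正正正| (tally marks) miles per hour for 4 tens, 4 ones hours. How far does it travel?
Convert 正正正| (tally marks) → 5 + 5 + 5 + 1 = 16 (decimal)
Convert 4 tens, 4 ones (place-value notation) → 4×10 + 4 = 44 (decimal)
Compute 16 × 44 = 704
704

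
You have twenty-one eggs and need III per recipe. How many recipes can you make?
Convert twenty-one (English words) → 21 (decimal)
Convert III (Roman numeral) → 1 + 1 + 1 = 3 (decimal)
Compute 21 ÷ 3 = 7
7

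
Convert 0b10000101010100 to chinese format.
Convert 0b10000101010100 (binary) → 8192 + 256 + 64 + 16 + 4 = 8532 (decimal)
Convert 8532 (decimal) → 8532 = 8×1000 + 5×100 + 3×10 + 2 → 八千五百三十二 (Chinese numeral)
八千五百三十二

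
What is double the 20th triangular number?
The 20th triangular number = 20×21/2 = 210
Compute 210 × 2 = 420
420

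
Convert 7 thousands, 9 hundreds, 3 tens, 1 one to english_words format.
Convert 7 thousands, 9 hundreds, 3 tens, 1 one (place-value notation) → 7×1000 + 9×100 + 3×10 + 1 = 7931 (decimal)
Convert 7931 (decimal) → 7931 = 7×1000 + 9×100 + 31 → seven thousand nine hundred thirty-one (English words)
seven thousand nine hundred thirty-one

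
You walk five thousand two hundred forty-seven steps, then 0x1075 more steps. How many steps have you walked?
Convert five thousand two hundred forty-seven (English words) → 5×1000 + 2×100 + 47 = 5247 (decimal)
Convert 0x1075 (hexadecimal) → 1×4096 + 7×16 + 5 = 4213 (decimal)
Compute 5247 + 4213 = 9460
9460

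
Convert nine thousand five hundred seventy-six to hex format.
Convert nine thousand five hundred seventy-six (English words) → 9×1000 + 5×100 + 76 = 9576 (decimal)
Convert 9576 (decimal) → 9576 = 2×4096 + 5×256 + 6×16 + 8 → 0x2568 (hexadecimal)
0x2568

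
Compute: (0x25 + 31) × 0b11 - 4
Convert 0x25 (hexadecimal) → 2×16 + 5 = 37 (decimal)
Convert 0b11 (binary) → 2 + 1 = 3 (decimal)
Expression in decimal: (37 + 31) × 3 - 4
Parentheses first: 37 + 31 = 68
Multiply: 68 × 3 = 204
Subtract: 204 - 4 = 200
200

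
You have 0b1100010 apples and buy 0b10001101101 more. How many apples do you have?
Convert 0b1100010 (binary) → 64 + 32 + 2 = 98 (decimal)
Convert 0b10001101101 (binary) → 1024 + 64 + 32 + 8 + 4 + 1 = 1133 (decimal)
Compute 98 + 1133 = 1231
1231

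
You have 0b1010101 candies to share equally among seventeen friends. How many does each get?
Convert 0b1010101 (binary) → 64 + 16 + 4 + 1 = 85 (decimal)
Convert seventeen (English words) → 17 (decimal)
Compute 85 ÷ 17 = 5
5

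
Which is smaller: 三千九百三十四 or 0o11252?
Convert 三千九百三十四 (Chinese numeral) → 3×1000 + 9×100 + 3×10 + 4 = 3934 (decimal)
Convert 0o11252 (octal) → 1×4096 + 1×512 + 2×64 + 5×8 + 2 = 4778 (decimal)
Compare 3934 vs 4778: smaller = 3934
3934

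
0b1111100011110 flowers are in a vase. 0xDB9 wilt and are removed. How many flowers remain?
Convert 0b1111100011110 (binary) → 4096 + 2048 + 1024 + 512 + 256 + 16 + 8 + 4 + 2 = 7966 (decimal)
Convert 0xDB9 (hexadecimal) → 13×256 + 11×16 + 9 = 3513 (decimal)
Compute 7966 - 3513 = 4453
4453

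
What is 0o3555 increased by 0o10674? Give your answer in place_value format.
Convert 0o3555 (octal) → 3×512 + 5×64 + 5×8 + 5 = 1901 (decimal)
Convert 0o10674 (octal) → 1×4096 + 6×64 + 7×8 + 4 = 4540 (decimal)
Compute 1901 + 4540 = 6441
Convert 6441 (decimal) → 6441 = 6×1000 + 4×100 + 4×10 + 1 → 6 thousands, 4 hundreds, 4 tens, 1 one (place-value notation)
6 thousands, 4 hundreds, 4 tens, 1 one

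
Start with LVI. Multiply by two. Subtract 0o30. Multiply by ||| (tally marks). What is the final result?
Convert LVI (Roman numeral) → 50 + 5 + 1 = 56 (decimal)
Start: 56
Convert two (English words) → 2 (decimal)
56 × 2 = 112
Convert 0o30 (octal) → 3×8 = 24 (decimal)
112 - 24 = 88
Convert ||| (tally marks) → 3 (decimal)
88 × 3 = 264
264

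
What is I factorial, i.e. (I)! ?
Convert I (Roman numeral) → 1 (decimal)
Compute 1! = 1
1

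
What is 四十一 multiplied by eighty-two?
Convert 四十一 (Chinese numeral) → 4×10 + 1 = 41 (decimal)
Convert eighty-two (English words) → 82 (decimal)
Compute 41 × 82 = 3362
3362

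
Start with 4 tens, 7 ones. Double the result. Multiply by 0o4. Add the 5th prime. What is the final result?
Convert 4 tens, 7 ones (place-value notation) → 4×10 + 7 = 47 (decimal)
Start: 47
47 × 2 = 94
Convert 0o4 (octal) → 4 (decimal)
94 × 4 = 376
Convert the 5th prime (prime index) → 11 (decimal)
376 + 11 = 387
387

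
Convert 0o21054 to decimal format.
Convert 0o21054 (octal) → 2×4096 + 1×512 + 5×8 + 4 = 8748 (decimal)
8748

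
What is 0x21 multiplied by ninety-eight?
Convert 0x21 (hexadecimal) → 2×16 + 1 = 33 (decimal)
Convert ninety-eight (English words) → 98 (decimal)
Compute 33 × 98 = 3234
3234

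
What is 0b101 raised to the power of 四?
Convert 0b101 (binary) → 4 + 1 = 5 (decimal)
Convert 四 (Chinese numeral) → 4 (decimal)
Compute 5 ^ 4 = 625
625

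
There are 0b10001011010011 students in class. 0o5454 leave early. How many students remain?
Convert 0b10001011010011 (binary) → 8192 + 512 + 128 + 64 + 16 + 2 + 1 = 8915 (decimal)
Convert 0o5454 (octal) → 5×512 + 4×64 + 5×8 + 4 = 2860 (decimal)
Compute 8915 - 2860 = 6055
6055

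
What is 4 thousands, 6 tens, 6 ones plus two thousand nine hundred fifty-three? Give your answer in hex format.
Convert 4 thousands, 6 tens, 6 ones (place-value notation) → 4×1000 + 6×10 + 6 = 4066 (decimal)
Convert two thousand nine hundred fifty-three (English words) → 2×1000 + 9×100 + 53 = 2953 (decimal)
Compute 4066 + 2953 = 7019
Convert 7019 (decimal) → 7019 = 1×4096 + 11×256 + 6×16 + 11 → 0x1B6B (hexadecimal)
0x1B6B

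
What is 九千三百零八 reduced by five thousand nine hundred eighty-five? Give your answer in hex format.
Convert 九千三百零八 (Chinese numeral) → 9×1000 + 3×100 + 8 = 9308 (decimal)
Convert five thousand nine hundred eighty-five (English words) → 5×1000 + 9×100 + 85 = 5985 (decimal)
Compute 9308 - 5985 = 3323
Convert 3323 (decimal) → 3323 = 12×256 + 15×16 + 11 → 0xCFB (hexadecimal)
0xCFB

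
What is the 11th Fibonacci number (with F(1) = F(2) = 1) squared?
The 11th Fibonacci number (with F(1) = F(2) = 1): 1, 1, 2, 3, 5, 8, 13, 21, 34, 55, 89 → 89
Compute 89² = 89 × 89 = 7921
7921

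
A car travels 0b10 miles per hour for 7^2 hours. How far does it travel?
Convert 0b10 (binary) → 2 (decimal)
Convert 7^2 (power) → 49 (decimal)
Compute 2 × 49 = 98
98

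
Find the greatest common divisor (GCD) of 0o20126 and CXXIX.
Convert 0o20126 (octal) → 2×4096 + 1×64 + 2×8 + 6 = 8278 (decimal)
Convert CXXIX (Roman numeral) → 100 + 10 + 10 + 9 = 129 (decimal)
Compute gcd(8278, 129) = 1
1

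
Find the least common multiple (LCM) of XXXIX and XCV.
Convert XXXIX (Roman numeral) → 10 + 10 + 10 + 9 = 39 (decimal)
Convert XCV (Roman numeral) → 90 + 5 = 95 (decimal)
Compute lcm(39, 95) = 3705
3705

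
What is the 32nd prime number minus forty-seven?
The 32nd prime number = 131
Convert forty-seven (English words) → 47 (decimal)
Compute 131 - 47 = 84
84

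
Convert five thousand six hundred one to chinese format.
Convert five thousand six hundred one (English words) → 5×1000 + 6×100 + 1 = 5601 (decimal)
Convert 5601 (decimal) → 5601 = 5×1000 + 6×100 + 1 → 五千六百零一 (Chinese numeral)
五千六百零一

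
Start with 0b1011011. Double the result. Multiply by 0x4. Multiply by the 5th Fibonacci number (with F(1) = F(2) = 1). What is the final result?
Convert 0b1011011 (binary) → 64 + 16 + 8 + 2 + 1 = 91 (decimal)
Start: 91
91 × 2 = 182
Convert 0x4 (hexadecimal) → 4 (decimal)
182 × 4 = 728
Convert the 5th Fibonacci number (with F(1) = F(2) = 1) (Fibonacci index) → 1, 1, 2, 3, 5 → 5 (decimal)
728 × 5 = 3640
3640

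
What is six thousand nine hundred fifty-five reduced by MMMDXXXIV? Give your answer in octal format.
Convert six thousand nine hundred fifty-five (English words) → 6×1000 + 9×100 + 55 = 6955 (decimal)
Convert MMMDXXXIV (Roman numeral) → 1000 + 1000 + 1000 + 500 + 10 + 10 + 10 + 4 = 3534 (decimal)
Compute 6955 - 3534 = 3421
Convert 3421 (decimal) → 3421 = 6×512 + 5×64 + 3×8 + 5 → 0o6535 (octal)
0o6535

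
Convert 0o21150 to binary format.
Convert 0o21150 (octal) → 2×4096 + 1×512 + 1×64 + 5×8 = 8808 (decimal)
Convert 8808 (decimal) → 8808 = 8192 + 512 + 64 + 32 + 8 → 0b10001001101000 (binary)
0b10001001101000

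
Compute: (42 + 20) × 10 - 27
Parentheses first: 42 + 20 = 62
Multiply: 62 × 10 = 620
Subtract: 620 - 27 = 593
593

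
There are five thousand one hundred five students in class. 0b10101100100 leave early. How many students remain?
Convert five thousand one hundred five (English words) → 5×1000 + 1×100 + 5 = 5105 (decimal)
Convert 0b10101100100 (binary) → 1024 + 256 + 64 + 32 + 4 = 1380 (decimal)
Compute 5105 - 1380 = 3725
3725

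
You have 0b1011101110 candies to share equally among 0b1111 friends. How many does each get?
Convert 0b1011101110 (binary) → 512 + 128 + 64 + 32 + 8 + 4 + 2 = 750 (decimal)
Convert 0b1111 (binary) → 8 + 4 + 2 + 1 = 15 (decimal)
Compute 750 ÷ 15 = 50
50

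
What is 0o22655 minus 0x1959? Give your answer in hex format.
Convert 0o22655 (octal) → 2×4096 + 2×512 + 6×64 + 5×8 + 5 = 9645 (decimal)
Convert 0x1959 (hexadecimal) → 1×4096 + 9×256 + 5×16 + 9 = 6489 (decimal)
Compute 9645 - 6489 = 3156
Convert 3156 (decimal) → 3156 = 12×256 + 5×16 + 4 → 0xC54 (hexadecimal)
0xC54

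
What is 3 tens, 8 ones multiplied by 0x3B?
Convert 3 tens, 8 ones (place-value notation) → 3×10 + 8 = 38 (decimal)
Convert 0x3B (hexadecimal) → 3×16 + 11 = 59 (decimal)
Compute 38 × 59 = 2242
2242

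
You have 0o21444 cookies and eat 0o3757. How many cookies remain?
Convert 0o21444 (octal) → 2×4096 + 1×512 + 4×64 + 4×8 + 4 = 8996 (decimal)
Convert 0o3757 (octal) → 3×512 + 7×64 + 5×8 + 7 = 2031 (decimal)
Compute 8996 - 2031 = 6965
6965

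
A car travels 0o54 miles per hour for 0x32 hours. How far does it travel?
Convert 0o54 (octal) → 5×8 + 4 = 44 (decimal)
Convert 0x32 (hexadecimal) → 3×16 + 2 = 50 (decimal)
Compute 44 × 50 = 2200
2200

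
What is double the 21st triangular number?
The 21st triangular number = 21×22/2 = 231
Compute 231 × 2 = 462
462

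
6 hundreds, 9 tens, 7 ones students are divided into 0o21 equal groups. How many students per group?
Convert 6 hundreds, 9 tens, 7 ones (place-value notation) → 6×100 + 9×10 + 7 = 697 (decimal)
Convert 0o21 (octal) → 2×8 + 1 = 17 (decimal)
Compute 697 ÷ 17 = 41
41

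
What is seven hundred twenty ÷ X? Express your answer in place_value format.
Convert seven hundred twenty (English words) → 7×100 + 20 = 720 (decimal)
Convert X (Roman numeral) → 10 (decimal)
Compute 720 ÷ 10 = 72
Convert 72 (decimal) → 72 = 7×10 + 2 → 7 tens, 2 ones (place-value notation)
7 tens, 2 ones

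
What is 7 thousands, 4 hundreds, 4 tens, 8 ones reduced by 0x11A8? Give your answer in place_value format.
Convert 7 thousands, 4 hundreds, 4 tens, 8 ones (place-value notation) → 7×1000 + 4×100 + 4×10 + 8 = 7448 (decimal)
Convert 0x11A8 (hexadecimal) → 1×4096 + 1×256 + 10×16 + 8 = 4520 (decimal)
Compute 7448 - 4520 = 2928
Convert 2928 (decimal) → 2928 = 2×1000 + 9×100 + 2×10 + 8 → 2 thousands, 9 hundreds, 2 tens, 8 ones (place-value notation)
2 thousands, 9 hundreds, 2 tens, 8 ones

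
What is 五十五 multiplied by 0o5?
Convert 五十五 (Chinese numeral) → 5×10 + 5 = 55 (decimal)
Convert 0o5 (octal) → 5 (decimal)
Compute 55 × 5 = 275
275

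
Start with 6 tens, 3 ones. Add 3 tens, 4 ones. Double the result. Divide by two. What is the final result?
Convert 6 tens, 3 ones (place-value notation) → 6×10 + 3 = 63 (decimal)
Start: 63
Convert 3 tens, 4 ones (place-value notation) → 3×10 + 4 = 34 (decimal)
63 + 34 = 97
97 × 2 = 194
Convert two (English words) → 2 (decimal)
194 ÷ 2 = 97
97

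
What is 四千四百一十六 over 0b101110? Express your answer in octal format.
Convert 四千四百一十六 (Chinese numeral) → 4×1000 + 4×100 + 1×10 + 6 = 4416 (decimal)
Convert 0b101110 (binary) → 32 + 8 + 4 + 2 = 46 (decimal)
Compute 4416 ÷ 46 = 96
Convert 96 (decimal) → 96 = 1×64 + 4×8 → 0o140 (octal)
0o140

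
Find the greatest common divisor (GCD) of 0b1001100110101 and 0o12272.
Convert 0b1001100110101 (binary) → 4096 + 512 + 256 + 32 + 16 + 4 + 1 = 4917 (decimal)
Convert 0o12272 (octal) → 1×4096 + 2×512 + 2×64 + 7×8 + 2 = 5306 (decimal)
Compute gcd(4917, 5306) = 1
1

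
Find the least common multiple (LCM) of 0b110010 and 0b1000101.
Convert 0b110010 (binary) → 32 + 16 + 2 = 50 (decimal)
Convert 0b1000101 (binary) → 64 + 4 + 1 = 69 (decimal)
Compute lcm(50, 69) = 3450
3450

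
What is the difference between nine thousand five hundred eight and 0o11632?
Convert nine thousand five hundred eight (English words) → 9×1000 + 5×100 + 8 = 9508 (decimal)
Convert 0o11632 (octal) → 1×4096 + 1×512 + 6×64 + 3×8 + 2 = 5018 (decimal)
Difference: |9508 - 5018| = 4490
4490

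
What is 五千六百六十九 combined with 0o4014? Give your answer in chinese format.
Convert 五千六百六十九 (Chinese numeral) → 5×1000 + 6×100 + 6×10 + 9 = 5669 (decimal)
Convert 0o4014 (octal) → 4×512 + 1×8 + 4 = 2060 (decimal)
Compute 5669 + 2060 = 7729
Convert 7729 (decimal) → 7729 = 7×1000 + 7×100 + 2×10 + 9 → 七千七百二十九 (Chinese numeral)
七千七百二十九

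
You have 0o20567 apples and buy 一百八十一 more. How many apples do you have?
Convert 0o20567 (octal) → 2×4096 + 5×64 + 6×8 + 7 = 8567 (decimal)
Convert 一百八十一 (Chinese numeral) → 1×100 + 8×10 + 1 = 181 (decimal)
Compute 8567 + 181 = 8748
8748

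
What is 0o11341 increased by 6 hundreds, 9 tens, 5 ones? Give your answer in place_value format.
Convert 0o11341 (octal) → 1×4096 + 1×512 + 3×64 + 4×8 + 1 = 4833 (decimal)
Convert 6 hundreds, 9 tens, 5 ones (place-value notation) → 6×100 + 9×10 + 5 = 695 (decimal)
Compute 4833 + 695 = 5528
Convert 5528 (decimal) → 5528 = 5×1000 + 5×100 + 2×10 + 8 → 5 thousands, 5 hundreds, 2 tens, 8 ones (place-value notation)
5 thousands, 5 hundreds, 2 tens, 8 ones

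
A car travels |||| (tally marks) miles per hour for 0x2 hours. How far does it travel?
Convert |||| (tally marks) → 4 (decimal)
Convert 0x2 (hexadecimal) → 2 (decimal)
Compute 4 × 2 = 8
8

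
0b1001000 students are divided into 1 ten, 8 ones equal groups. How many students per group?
Convert 0b1001000 (binary) → 64 + 8 = 72 (decimal)
Convert 1 ten, 8 ones (place-value notation) → 1×10 + 8 = 18 (decimal)
Compute 72 ÷ 18 = 4
4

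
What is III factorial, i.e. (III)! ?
Convert III (Roman numeral) → 1 + 1 + 1 = 3 (decimal)
Compute 3! = 6
6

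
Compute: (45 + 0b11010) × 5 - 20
Convert 0b11010 (binary) → 16 + 8 + 2 = 26 (decimal)
Expression in decimal: (45 + 26) × 5 - 20
Parentheses first: 45 + 26 = 71
Multiply: 71 × 5 = 355
Subtract: 355 - 20 = 335
335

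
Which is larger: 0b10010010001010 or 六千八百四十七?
Convert 0b10010010001010 (binary) → 8192 + 1024 + 128 + 8 + 2 = 9354 (decimal)
Convert 六千八百四十七 (Chinese numeral) → 6×1000 + 8×100 + 4×10 + 7 = 6847 (decimal)
Compare 9354 vs 6847: larger = 9354
9354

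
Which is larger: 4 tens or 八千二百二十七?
Convert 4 tens (place-value notation) → 4×10 = 40 (decimal)
Convert 八千二百二十七 (Chinese numeral) → 8×1000 + 2×100 + 2×10 + 7 = 8227 (decimal)
Compare 40 vs 8227: larger = 8227
8227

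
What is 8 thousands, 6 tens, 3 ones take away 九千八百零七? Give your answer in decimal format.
Convert 8 thousands, 6 tens, 3 ones (place-value notation) → 8×1000 + 6×10 + 3 = 8063 (decimal)
Convert 九千八百零七 (Chinese numeral) → 9×1000 + 8×100 + 7 = 9807 (decimal)
Compute 8063 - 9807 = -1744
-1744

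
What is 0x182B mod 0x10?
Convert 0x182B (hexadecimal) → 1×4096 + 8×256 + 2×16 + 11 = 6187 (decimal)
Convert 0x10 (hexadecimal) → 1×16 = 16 (decimal)
Compute 6187 mod 16 = 11
11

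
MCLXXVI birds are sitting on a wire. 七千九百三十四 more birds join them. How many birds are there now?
Convert MCLXXVI (Roman numeral) → 1000 + 100 + 50 + 10 + 10 + 5 + 1 = 1176 (decimal)
Convert 七千九百三十四 (Chinese numeral) → 7×1000 + 9×100 + 3×10 + 4 = 7934 (decimal)
Compute 1176 + 7934 = 9110
9110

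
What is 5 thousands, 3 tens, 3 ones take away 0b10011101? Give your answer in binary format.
Convert 5 thousands, 3 tens, 3 ones (place-value notation) → 5×1000 + 3×10 + 3 = 5033 (decimal)
Convert 0b10011101 (binary) → 128 + 16 + 8 + 4 + 1 = 157 (decimal)
Compute 5033 - 157 = 4876
Convert 4876 (decimal) → 4876 = 4096 + 512 + 256 + 8 + 4 → 0b1001100001100 (binary)
0b1001100001100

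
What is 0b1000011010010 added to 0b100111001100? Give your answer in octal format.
Convert 0b1000011010010 (binary) → 4096 + 128 + 64 + 16 + 2 = 4306 (decimal)
Convert 0b100111001100 (binary) → 2048 + 256 + 128 + 64 + 8 + 4 = 2508 (decimal)
Compute 4306 + 2508 = 6814
Convert 6814 (decimal) → 6814 = 1×4096 + 5×512 + 2×64 + 3×8 + 6 → 0o15236 (octal)
0o15236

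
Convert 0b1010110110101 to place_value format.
Convert 0b1010110110101 (binary) → 4096 + 1024 + 256 + 128 + 32 + 16 + 4 + 1 = 5557 (decimal)
Convert 5557 (decimal) → 5557 = 5×1000 + 5×100 + 5×10 + 7 → 5 thousands, 5 hundreds, 5 tens, 7 ones (place-value notation)
5 thousands, 5 hundreds, 5 tens, 7 ones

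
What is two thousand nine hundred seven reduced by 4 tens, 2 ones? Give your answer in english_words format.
Convert two thousand nine hundred seven (English words) → 2×1000 + 9×100 + 7 = 2907 (decimal)
Convert 4 tens, 2 ones (place-value notation) → 4×10 + 2 = 42 (decimal)
Compute 2907 - 42 = 2865
Convert 2865 (decimal) → 2865 = 2×1000 + 8×100 + 65 → two thousand eight hundred sixty-five (English words)
two thousand eight hundred sixty-five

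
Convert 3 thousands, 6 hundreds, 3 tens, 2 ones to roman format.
Convert 3 thousands, 6 hundreds, 3 tens, 2 ones (place-value notation) → 3×1000 + 6×100 + 3×10 + 2 = 3632 (decimal)
Convert 3632 (decimal) → 3632 = 1000 + 1000 + 1000 + 500 + 100 + 10 + 10 + 10 + 1 + 1 → MMMDCXXXII (Roman numeral)
MMMDCXXXII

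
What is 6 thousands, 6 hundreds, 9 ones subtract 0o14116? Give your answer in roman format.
Convert 6 thousands, 6 hundreds, 9 ones (place-value notation) → 6×1000 + 6×100 + 9 = 6609 (decimal)
Convert 0o14116 (octal) → 1×4096 + 4×512 + 1×64 + 1×8 + 6 = 6222 (decimal)
Compute 6609 - 6222 = 387
Convert 387 (decimal) → 387 = 100 + 100 + 100 + 50 + 10 + 10 + 10 + 5 + 1 + 1 → CCCLXXXVII (Roman numeral)
CCCLXXXVII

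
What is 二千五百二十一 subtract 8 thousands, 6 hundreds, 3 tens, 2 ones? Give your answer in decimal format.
Convert 二千五百二十一 (Chinese numeral) → 2×1000 + 5×100 + 2×10 + 1 = 2521 (decimal)
Convert 8 thousands, 6 hundreds, 3 tens, 2 ones (place-value notation) → 8×1000 + 6×100 + 3×10 + 2 = 8632 (decimal)
Compute 2521 - 8632 = -6111
-6111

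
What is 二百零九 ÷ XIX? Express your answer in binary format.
Convert 二百零九 (Chinese numeral) → 2×100 + 9 = 209 (decimal)
Convert XIX (Roman numeral) → 10 + 9 = 19 (decimal)
Compute 209 ÷ 19 = 11
Convert 11 (decimal) → 11 = 8 + 2 + 1 → 0b1011 (binary)
0b1011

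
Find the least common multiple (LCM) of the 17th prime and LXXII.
Convert the 17th prime (prime index) → 59 (decimal)
Convert LXXII (Roman numeral) → 50 + 10 + 10 + 1 + 1 = 72 (decimal)
Compute lcm(59, 72) = 4248
4248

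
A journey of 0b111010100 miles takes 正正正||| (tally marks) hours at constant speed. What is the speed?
Convert 0b111010100 (binary) → 256 + 128 + 64 + 16 + 4 = 468 (decimal)
Convert 正正正||| (tally marks) → 5 + 5 + 5 + 3 = 18 (decimal)
Compute 468 ÷ 18 = 26
26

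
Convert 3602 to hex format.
Convert 3602 (decimal) → 3602 = 14×256 + 1×16 + 2 → 0xE12 (hexadecimal)
0xE12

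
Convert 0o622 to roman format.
Convert 0o622 (octal) → 6×64 + 2×8 + 2 = 402 (decimal)
Convert 402 (decimal) → 402 = 400 + 1 + 1 → CDII (Roman numeral)
CDII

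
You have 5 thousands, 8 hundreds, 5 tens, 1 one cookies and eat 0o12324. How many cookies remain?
Convert 5 thousands, 8 hundreds, 5 tens, 1 one (place-value notation) → 5×1000 + 8×100 + 5×10 + 1 = 5851 (decimal)
Convert 0o12324 (octal) → 1×4096 + 2×512 + 3×64 + 2×8 + 4 = 5332 (decimal)
Compute 5851 - 5332 = 519
519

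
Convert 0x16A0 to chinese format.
Convert 0x16A0 (hexadecimal) → 1×4096 + 6×256 + 10×16 = 5792 (decimal)
Convert 5792 (decimal) → 5792 = 5×1000 + 7×100 + 9×10 + 2 → 五千七百九十二 (Chinese numeral)
五千七百九十二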